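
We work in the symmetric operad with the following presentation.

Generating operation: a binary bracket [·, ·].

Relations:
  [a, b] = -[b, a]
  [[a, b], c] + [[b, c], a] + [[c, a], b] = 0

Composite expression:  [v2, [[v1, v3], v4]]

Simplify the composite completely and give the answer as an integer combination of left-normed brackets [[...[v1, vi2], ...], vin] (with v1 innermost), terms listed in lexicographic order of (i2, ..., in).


-[[[v1, v3], v4], v2]

In the tensor algebra, words opening v1 carry the v1-anchored form.
Composite bracket: [v2, [[v1, v3], v4]]
Applying ab - ba throughout gives 8 signed words (2^3 = 8).
Keep just the words that open with v1:
  v1v3v4v2 appears with sign -1, giving the term -[[[v1, v3], v4], v2]


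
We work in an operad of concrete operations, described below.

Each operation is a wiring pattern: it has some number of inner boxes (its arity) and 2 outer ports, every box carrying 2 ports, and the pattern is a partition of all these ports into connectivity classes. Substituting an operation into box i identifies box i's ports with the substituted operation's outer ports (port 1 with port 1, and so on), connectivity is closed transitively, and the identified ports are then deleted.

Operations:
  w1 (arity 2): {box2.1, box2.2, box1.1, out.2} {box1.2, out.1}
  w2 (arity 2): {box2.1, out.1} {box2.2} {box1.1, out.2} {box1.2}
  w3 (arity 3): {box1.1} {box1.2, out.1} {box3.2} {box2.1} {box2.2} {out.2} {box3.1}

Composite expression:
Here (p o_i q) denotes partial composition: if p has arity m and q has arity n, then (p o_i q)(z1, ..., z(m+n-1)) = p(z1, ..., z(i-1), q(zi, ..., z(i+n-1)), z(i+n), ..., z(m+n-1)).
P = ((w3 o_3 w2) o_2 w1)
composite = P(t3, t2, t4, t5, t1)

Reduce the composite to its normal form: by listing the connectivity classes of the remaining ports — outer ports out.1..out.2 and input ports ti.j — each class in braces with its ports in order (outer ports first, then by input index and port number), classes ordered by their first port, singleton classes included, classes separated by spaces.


{out.1, t3.2} {out.2} {t1.1} {t1.2} {t2.1, t4.1, t4.2} {t2.2} {t3.1} {t5.1} {t5.2}

Substituting into w3 glues patterns; closure does the rest.
after w1, the pattern on (t2, t4) reads {out.1, t2.2} {out.2, t2.1, t4.1, t4.2} (out.j = its outer ports)
after w2, the pattern on (t5, t1) reads {out.1, t1.1} {out.2, t5.1} {t1.2} {t5.2} (out.j = its outer ports)
after w3, the pattern on (t3, t2, t4, t5, t1) reads {out.1, t3.2} {out.2} {t1.1} {t1.2} {t2.1, t4.1, t4.2} {t2.2} {t3.1} {t5.1} {t5.2} (out.j = its outer ports)


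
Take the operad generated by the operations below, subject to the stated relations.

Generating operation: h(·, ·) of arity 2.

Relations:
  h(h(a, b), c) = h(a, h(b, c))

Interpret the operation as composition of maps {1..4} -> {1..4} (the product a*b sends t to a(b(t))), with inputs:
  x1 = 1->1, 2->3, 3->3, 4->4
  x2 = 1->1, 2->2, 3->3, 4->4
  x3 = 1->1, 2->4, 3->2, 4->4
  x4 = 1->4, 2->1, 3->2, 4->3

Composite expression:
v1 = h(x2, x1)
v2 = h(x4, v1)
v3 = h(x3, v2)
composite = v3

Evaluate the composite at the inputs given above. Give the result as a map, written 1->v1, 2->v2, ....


1->4, 2->4, 3->4, 4->2

h(x2, x1) = 1->1, 2->3, 3->3, 4->4
h(x4, h(x2, x1)) = 1->4, 2->2, 3->2, 4->3
h(x3, h(x4, h(x2, x1))) = 1->4, 2->4, 3->4, 4->2


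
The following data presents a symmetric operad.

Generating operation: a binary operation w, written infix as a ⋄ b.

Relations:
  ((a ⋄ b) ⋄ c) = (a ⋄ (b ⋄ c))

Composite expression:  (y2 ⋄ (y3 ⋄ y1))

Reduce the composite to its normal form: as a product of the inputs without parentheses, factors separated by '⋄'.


y2 ⋄ y3 ⋄ y1

Every regrouping of w is equal, so read the y-inputs in written order.
(y3 ⋄ y1) flattens to y3 ⋄ y1
(y2 ⋄ (y3 ⋄ y1)) flattens to y2 ⋄ y3 ⋄ y1


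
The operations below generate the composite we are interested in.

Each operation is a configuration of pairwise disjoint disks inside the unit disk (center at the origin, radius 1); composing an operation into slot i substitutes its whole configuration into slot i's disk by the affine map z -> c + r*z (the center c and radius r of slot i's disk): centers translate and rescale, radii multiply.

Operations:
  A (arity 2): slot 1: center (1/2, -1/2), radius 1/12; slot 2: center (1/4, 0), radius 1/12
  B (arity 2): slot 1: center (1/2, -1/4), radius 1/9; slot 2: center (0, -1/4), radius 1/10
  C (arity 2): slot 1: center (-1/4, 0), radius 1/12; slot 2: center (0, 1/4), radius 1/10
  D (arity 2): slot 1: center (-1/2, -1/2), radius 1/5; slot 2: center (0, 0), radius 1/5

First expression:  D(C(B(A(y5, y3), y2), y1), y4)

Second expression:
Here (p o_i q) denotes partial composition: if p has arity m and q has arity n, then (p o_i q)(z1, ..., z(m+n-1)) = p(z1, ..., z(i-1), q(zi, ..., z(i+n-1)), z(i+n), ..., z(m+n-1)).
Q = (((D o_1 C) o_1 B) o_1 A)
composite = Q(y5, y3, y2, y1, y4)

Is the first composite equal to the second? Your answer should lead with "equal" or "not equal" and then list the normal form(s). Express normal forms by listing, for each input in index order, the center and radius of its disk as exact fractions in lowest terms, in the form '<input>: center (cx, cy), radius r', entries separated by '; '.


equal; both compose to y1: center (-1/2, -9/20), radius 1/50; y2: center (-11/20, -121/240), radius 1/600; y3: center (-1169/2160, -121/240), radius 1/6480; y4: center (0, 0), radius 1/5; y5: center (-73/135, -1091/2160), radius 1/6480

Normal form of the first expression: y1: center (-1/2, -9/20), radius 1/50; y2: center (-11/20, -121/240), radius 1/600; y3: center (-1169/2160, -121/240), radius 1/6480; y4: center (0, 0), radius 1/5; y5: center (-73/135, -1091/2160), radius 1/6480
Normal form of the second expression: y1: center (-1/2, -9/20), radius 1/50; y2: center (-11/20, -121/240), radius 1/600; y3: center (-1169/2160, -121/240), radius 1/6480; y4: center (0, 0), radius 1/5; y5: center (-73/135, -1091/2160), radius 1/6480
Both agree, so they are equal.


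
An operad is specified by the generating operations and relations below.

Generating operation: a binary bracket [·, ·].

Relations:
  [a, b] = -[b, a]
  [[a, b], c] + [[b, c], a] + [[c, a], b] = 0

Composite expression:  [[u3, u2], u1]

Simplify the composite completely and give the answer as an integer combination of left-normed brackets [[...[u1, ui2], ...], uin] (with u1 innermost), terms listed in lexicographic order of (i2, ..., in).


Antisymmetry and Jacobi reduce to u1-anchored left-normed brackets.
Composite bracket: [[u3, u2], u1]
Under [a, b] = ab - ba we get 4 signed associative words (2^2 = 4).
The u1-initial words carry the normal form:
  u1u2u3 appears with sign +1, giving the term +[[u1, u2], u3]
  u1u3u2 appears with sign -1, giving the term -[[u1, u3], u2]

[[u1, u2], u3] - [[u1, u3], u2]


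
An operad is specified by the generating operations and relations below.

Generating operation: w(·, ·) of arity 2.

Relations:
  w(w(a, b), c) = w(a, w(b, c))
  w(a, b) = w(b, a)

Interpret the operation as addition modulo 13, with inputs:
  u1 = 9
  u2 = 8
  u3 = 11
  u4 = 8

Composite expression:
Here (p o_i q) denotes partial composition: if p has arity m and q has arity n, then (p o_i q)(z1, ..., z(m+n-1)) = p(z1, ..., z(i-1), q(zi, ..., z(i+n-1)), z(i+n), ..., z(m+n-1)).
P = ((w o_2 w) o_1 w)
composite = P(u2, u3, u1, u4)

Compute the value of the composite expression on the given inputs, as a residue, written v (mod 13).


10 (mod 13)


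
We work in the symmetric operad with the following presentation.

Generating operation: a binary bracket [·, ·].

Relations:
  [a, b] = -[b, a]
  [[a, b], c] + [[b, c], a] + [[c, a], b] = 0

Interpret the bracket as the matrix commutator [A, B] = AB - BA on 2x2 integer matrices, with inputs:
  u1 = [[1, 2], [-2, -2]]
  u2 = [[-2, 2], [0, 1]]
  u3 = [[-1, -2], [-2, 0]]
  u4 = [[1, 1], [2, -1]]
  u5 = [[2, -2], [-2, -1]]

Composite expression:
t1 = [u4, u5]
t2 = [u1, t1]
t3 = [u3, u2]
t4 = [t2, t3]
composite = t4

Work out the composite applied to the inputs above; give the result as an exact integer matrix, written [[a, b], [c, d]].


[[-478, 136], [-376, 478]]

[u4, u5] = [[2, -7], [10, -2]]
[u1, [u4, u5]] = [[6, -29], [-38, -6]]
[u3, u2] = [[4, -8], [6, -4]]
[[u1, [u4, u5]], [u3, u2]] = [[-478, 136], [-376, 478]]


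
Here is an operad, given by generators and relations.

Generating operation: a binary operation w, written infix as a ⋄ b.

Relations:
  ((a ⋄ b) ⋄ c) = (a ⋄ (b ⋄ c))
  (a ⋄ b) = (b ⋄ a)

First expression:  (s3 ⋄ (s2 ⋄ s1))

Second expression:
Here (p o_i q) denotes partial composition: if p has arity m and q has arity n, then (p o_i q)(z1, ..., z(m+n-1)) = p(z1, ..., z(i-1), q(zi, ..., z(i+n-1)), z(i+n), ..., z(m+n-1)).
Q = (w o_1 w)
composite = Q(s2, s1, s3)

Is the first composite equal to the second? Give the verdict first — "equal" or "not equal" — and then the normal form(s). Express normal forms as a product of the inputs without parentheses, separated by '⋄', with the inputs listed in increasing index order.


equal: each reduces to s1 ⋄ s2 ⋄ s3


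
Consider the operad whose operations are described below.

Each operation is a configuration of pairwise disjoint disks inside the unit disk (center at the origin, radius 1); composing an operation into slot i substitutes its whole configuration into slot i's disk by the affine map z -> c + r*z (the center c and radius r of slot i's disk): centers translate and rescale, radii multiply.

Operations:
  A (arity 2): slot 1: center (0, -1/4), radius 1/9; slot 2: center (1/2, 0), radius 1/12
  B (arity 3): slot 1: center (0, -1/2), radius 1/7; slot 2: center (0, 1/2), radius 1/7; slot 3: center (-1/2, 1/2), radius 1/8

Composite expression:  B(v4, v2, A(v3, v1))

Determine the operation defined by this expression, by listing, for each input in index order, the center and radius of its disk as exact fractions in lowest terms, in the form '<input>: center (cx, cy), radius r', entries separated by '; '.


v1: center (-7/16, 1/2), radius 1/96; v2: center (0, 1/2), radius 1/7; v3: center (-1/2, 15/32), radius 1/72; v4: center (0, -1/2), radius 1/7

Nesting under B composes maps z -> c + r*z down each v-path.
tracing v4 down its 1-map path: center (0, -1/2), radius 1/7
tracing v2 down its 1-map path: center (0, 1/2), radius 1/7
tracing v3 down its 2-map path: center (-1/2, 15/32), radius 1/72
tracing v1 down its 2-map path: center (-7/16, 1/2), radius 1/96


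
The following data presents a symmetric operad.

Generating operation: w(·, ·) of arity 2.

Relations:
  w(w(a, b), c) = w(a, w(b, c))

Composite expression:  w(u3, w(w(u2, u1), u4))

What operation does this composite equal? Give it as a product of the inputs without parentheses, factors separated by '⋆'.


u3 ⋆ u2 ⋆ u1 ⋆ u4


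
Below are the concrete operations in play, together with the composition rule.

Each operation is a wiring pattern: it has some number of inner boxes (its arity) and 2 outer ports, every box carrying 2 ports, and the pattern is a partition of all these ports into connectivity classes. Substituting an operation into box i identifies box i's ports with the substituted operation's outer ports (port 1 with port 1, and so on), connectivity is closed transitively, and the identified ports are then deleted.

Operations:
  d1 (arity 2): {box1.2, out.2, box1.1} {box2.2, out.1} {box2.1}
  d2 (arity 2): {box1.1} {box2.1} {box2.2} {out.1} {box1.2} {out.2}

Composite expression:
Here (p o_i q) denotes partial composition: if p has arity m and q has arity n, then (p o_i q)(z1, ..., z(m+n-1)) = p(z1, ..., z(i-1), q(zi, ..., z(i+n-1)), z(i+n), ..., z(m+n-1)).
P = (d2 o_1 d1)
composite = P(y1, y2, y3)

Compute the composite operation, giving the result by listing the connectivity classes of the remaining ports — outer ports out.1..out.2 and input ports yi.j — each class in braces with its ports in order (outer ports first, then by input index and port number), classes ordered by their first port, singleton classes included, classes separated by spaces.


{out.1} {out.2} {y1.1, y1.2} {y2.1} {y2.2} {y3.1} {y3.2}

Reachability decides: close wires over d2-identified ports.
after d1, the pattern on (y1, y2) reads {out.1, y2.2} {out.2, y1.1, y1.2} {y2.1} (out.j = its outer ports)
after d2, the pattern on (y1, y2, y3) reads {out.1} {out.2} {y1.1, y1.2} {y2.1} {y2.2} {y3.1} {y3.2} (out.j = its outer ports)


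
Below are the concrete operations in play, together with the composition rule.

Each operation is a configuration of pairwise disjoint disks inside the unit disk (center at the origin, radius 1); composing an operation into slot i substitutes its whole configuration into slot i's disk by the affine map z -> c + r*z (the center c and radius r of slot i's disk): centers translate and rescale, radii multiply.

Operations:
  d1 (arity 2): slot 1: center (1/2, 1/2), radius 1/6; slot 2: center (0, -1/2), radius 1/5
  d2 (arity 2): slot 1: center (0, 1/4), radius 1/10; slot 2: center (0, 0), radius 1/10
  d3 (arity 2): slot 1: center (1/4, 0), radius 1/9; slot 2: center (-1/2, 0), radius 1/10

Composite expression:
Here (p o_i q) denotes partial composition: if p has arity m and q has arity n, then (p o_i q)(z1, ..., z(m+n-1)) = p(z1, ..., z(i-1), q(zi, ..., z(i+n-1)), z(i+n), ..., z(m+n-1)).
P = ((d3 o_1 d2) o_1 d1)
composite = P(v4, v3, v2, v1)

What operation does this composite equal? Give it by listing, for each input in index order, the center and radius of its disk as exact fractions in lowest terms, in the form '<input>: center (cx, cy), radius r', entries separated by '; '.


Nesting under d3 composes maps z -> c + r*z down each v-path.
input v4: applying the 3 nested substitutions gives center (23/90, 1/30), radius 1/540
input v3: applying the 3 nested substitutions gives center (1/4, 1/45), radius 1/450
input v2: applying the 2 nested substitutions gives center (1/4, 0), radius 1/90
input v1: applying the 1 nested substitution gives center (-1/2, 0), radius 1/10

v1: center (-1/2, 0), radius 1/10; v2: center (1/4, 0), radius 1/90; v3: center (1/4, 1/45), radius 1/450; v4: center (23/90, 1/30), radius 1/540


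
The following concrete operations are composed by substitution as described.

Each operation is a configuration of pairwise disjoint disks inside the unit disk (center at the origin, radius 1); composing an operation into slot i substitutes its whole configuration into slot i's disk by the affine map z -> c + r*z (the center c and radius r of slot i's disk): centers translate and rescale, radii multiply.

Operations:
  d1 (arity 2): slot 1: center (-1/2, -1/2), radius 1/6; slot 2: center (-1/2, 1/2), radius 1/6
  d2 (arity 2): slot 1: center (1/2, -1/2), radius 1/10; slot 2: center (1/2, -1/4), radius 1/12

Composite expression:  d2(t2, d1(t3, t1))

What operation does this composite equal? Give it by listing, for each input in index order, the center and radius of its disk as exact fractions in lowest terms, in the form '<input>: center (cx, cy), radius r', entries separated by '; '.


t1: center (11/24, -5/24), radius 1/72; t2: center (1/2, -1/2), radius 1/10; t3: center (11/24, -7/24), radius 1/72

Only the slot chain above each t matters under d2; compose those maps.
t2 passes through 1 substitution, ending at center (1/2, -1/2), radius 1/10
t3 passes through 2 substitutions, ending at center (11/24, -7/24), radius 1/72
t1 passes through 2 substitutions, ending at center (11/24, -5/24), radius 1/72


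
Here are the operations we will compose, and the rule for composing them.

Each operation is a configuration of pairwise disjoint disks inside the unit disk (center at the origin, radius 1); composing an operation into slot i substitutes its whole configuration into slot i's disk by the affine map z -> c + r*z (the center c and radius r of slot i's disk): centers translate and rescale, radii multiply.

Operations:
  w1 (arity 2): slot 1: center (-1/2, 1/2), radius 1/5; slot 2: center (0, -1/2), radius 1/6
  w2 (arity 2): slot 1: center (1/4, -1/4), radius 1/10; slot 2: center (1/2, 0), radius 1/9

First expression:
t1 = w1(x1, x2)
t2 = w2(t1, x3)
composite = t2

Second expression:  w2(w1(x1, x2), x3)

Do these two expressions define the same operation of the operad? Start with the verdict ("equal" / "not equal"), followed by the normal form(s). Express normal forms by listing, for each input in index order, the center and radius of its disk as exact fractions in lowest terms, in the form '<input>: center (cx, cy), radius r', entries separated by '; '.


equal; both compose to x1: center (1/5, -1/5), radius 1/50; x2: center (1/4, -3/10), radius 1/60; x3: center (1/2, 0), radius 1/9

Reducing the first expression gives x1: center (1/5, -1/5), radius 1/50; x2: center (1/4, -3/10), radius 1/60; x3: center (1/2, 0), radius 1/9
Reducing the second expression gives x1: center (1/5, -1/5), radius 1/50; x2: center (1/4, -3/10), radius 1/60; x3: center (1/2, 0), radius 1/9
Both agree, so they are equal.


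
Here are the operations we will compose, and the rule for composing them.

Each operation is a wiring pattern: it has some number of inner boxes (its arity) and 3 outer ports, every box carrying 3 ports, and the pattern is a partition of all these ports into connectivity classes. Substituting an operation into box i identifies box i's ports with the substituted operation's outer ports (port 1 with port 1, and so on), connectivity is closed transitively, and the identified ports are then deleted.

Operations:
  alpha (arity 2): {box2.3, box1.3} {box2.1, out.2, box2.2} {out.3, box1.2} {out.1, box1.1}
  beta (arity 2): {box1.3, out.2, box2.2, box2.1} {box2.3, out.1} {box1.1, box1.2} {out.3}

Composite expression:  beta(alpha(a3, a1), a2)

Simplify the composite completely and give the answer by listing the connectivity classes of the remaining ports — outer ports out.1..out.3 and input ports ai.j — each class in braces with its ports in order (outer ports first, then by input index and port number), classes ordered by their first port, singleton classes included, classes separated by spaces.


{out.1, a2.3} {out.2, a2.1, a2.2, a3.2} {out.3} {a1.1, a1.2, a3.1} {a1.3, a3.3}

After gluing at beta, chains via deleted ports link the a-ports.
alpha over (a3, a1) gives {out.1, a3.1} {out.2, a1.1, a1.2} {out.3, a3.2} {a1.3, a3.3}, out.j being that stage's outer ports
beta over (a3, a1, a2) gives {out.1, a2.3} {out.2, a2.1, a2.2, a3.2} {out.3} {a1.1, a1.2, a3.1} {a1.3, a3.3}, out.j being that stage's outer ports


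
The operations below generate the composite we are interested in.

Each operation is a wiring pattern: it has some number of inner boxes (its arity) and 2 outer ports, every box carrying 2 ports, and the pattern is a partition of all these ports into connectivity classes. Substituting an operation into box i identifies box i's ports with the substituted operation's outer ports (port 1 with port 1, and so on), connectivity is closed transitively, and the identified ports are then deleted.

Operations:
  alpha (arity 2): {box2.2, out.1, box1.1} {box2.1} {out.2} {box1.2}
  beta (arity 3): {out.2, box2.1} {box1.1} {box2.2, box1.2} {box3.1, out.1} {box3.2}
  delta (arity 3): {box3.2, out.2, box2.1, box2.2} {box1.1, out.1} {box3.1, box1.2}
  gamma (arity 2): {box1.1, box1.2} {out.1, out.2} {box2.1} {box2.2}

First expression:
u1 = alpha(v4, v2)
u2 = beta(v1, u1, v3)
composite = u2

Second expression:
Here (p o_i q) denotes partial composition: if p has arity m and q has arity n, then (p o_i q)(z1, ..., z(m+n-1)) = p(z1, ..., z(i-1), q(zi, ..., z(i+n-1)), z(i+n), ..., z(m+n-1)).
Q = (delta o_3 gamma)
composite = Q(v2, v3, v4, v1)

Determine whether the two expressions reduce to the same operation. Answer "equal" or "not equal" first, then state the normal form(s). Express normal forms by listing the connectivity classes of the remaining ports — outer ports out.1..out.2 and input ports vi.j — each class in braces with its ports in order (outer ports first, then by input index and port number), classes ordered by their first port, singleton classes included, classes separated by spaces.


not equal; first: {out.1, v3.1} {out.2, v2.2, v4.1} {v1.1} {v1.2} {v2.1} {v3.2} {v4.2}; second: {out.1, v2.1} {out.2, v2.2, v3.1, v3.2} {v1.1} {v1.2} {v4.1, v4.2}

The first composite normalizes to {out.1, v3.1} {out.2, v2.2, v4.1} {v1.1} {v1.2} {v2.1} {v3.2} {v4.2}
The second composite normalizes to {out.1, v2.1} {out.2, v2.2, v3.1, v3.2} {v1.1} {v1.2} {v4.1, v4.2}
The forms do not match — not equal.


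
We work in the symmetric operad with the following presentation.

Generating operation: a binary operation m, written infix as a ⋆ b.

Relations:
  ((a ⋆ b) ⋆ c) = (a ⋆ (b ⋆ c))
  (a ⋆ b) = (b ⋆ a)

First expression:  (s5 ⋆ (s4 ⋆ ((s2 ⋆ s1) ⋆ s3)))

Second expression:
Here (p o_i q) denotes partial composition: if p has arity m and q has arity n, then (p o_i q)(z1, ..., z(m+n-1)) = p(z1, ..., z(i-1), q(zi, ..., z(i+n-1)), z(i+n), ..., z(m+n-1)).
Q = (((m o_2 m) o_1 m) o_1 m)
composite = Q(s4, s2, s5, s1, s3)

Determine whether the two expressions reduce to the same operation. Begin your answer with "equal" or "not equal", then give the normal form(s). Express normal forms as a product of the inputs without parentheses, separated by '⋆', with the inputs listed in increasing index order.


equal — both sides give s1 ⋆ s2 ⋆ s3 ⋆ s4 ⋆ s5


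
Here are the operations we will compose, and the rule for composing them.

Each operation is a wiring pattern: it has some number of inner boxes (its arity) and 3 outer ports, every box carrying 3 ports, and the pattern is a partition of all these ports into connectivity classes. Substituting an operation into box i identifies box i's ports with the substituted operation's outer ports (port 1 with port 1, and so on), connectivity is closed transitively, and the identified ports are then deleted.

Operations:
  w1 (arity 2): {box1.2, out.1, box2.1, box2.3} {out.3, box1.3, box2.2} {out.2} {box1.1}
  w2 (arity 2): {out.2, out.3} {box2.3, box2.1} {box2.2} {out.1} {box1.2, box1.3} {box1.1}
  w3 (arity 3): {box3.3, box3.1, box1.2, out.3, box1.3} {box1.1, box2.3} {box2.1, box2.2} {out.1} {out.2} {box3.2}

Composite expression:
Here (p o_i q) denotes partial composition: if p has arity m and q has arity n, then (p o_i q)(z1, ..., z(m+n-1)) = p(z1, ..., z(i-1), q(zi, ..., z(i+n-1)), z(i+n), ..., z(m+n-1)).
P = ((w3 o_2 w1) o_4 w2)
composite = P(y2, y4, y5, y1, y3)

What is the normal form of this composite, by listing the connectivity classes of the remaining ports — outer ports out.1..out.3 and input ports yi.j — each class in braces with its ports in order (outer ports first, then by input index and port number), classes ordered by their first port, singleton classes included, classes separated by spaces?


{out.1} {out.2} {out.3, y2.2, y2.3} {y1.1} {y1.2, y1.3} {y2.1, y4.3, y5.2} {y3.1, y3.3} {y3.2} {y4.1} {y4.2, y5.1, y5.3}


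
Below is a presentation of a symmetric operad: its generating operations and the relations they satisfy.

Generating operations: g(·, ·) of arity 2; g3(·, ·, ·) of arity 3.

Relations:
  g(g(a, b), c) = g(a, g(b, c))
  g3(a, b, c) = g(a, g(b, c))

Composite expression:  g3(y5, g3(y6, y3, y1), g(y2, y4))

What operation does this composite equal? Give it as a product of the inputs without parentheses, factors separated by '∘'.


y5 ∘ y6 ∘ y3 ∘ y1 ∘ y2 ∘ y4

Associativity of g3 dissolves the nesting; only the y-input order survives.
g3(y6, y3, y1) collapses to y6 ∘ y3 ∘ y1
g(y2, y4) collapses to y2 ∘ y4
g3(y5, g3(y6, y3, y1), g(y2, y4)) collapses to y5 ∘ y6 ∘ y3 ∘ y1 ∘ y2 ∘ y4


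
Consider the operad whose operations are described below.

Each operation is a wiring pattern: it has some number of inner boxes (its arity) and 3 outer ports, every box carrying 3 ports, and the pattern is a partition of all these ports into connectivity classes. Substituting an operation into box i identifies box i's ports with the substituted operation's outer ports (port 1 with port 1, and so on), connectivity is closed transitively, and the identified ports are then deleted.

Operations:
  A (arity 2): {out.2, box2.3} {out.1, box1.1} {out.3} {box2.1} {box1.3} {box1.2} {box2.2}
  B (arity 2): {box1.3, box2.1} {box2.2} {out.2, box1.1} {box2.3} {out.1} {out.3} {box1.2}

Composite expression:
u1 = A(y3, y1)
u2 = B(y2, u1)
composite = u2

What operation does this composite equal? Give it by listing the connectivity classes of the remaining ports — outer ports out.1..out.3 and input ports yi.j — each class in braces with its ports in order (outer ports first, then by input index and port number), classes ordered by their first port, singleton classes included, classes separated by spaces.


Connectivity passes through glued B-boundaries; trace each wire chain.
after A, the pattern on (y3, y1) reads {out.1, y3.1} {out.2, y1.3} {out.3} {y1.1} {y1.2} {y3.2} {y3.3} (out.j = its outer ports)
after B, the pattern on (y2, y3, y1) reads {out.1} {out.2, y2.1} {out.3} {y1.1} {y1.2} {y1.3} {y2.2} {y2.3, y3.1} {y3.2} {y3.3} (out.j = its outer ports)

{out.1} {out.2, y2.1} {out.3} {y1.1} {y1.2} {y1.3} {y2.2} {y2.3, y3.1} {y3.2} {y3.3}


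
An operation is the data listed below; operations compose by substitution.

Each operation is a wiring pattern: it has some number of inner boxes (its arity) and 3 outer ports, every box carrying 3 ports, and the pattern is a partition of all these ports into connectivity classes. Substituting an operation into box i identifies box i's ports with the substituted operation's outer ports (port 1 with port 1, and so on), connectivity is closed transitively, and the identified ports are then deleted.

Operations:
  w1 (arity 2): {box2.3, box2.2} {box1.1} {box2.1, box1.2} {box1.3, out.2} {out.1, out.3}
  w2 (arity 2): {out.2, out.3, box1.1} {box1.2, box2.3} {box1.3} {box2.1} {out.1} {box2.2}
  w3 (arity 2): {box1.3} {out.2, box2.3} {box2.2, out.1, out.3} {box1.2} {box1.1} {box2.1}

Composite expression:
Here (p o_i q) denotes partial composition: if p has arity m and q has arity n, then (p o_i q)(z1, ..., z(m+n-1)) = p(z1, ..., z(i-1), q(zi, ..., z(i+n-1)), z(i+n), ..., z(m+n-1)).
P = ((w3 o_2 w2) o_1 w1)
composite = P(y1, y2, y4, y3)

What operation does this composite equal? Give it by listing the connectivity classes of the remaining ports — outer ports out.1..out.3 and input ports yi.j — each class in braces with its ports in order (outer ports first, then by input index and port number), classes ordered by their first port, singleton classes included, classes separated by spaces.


{out.1, out.2, out.3, y4.1} {y1.1} {y1.2, y2.1} {y1.3} {y2.2, y2.3} {y3.1} {y3.2} {y3.3, y4.2} {y4.3}

Treat the ports identified at w3 as solder joints: merge, then drop.
composing w1 on (y1, y2), with out.j its own outer ports: {out.1, out.3} {out.2, y1.3} {y1.1} {y1.2, y2.1} {y2.2, y2.3}
composing w2 on (y4, y3), with out.j its own outer ports: {out.1} {out.2, out.3, y4.1} {y3.1} {y3.2} {y3.3, y4.2} {y4.3}
composing w3 on (y1, y2, y4, y3), with out.j its own outer ports: {out.1, out.2, out.3, y4.1} {y1.1} {y1.2, y2.1} {y1.3} {y2.2, y2.3} {y3.1} {y3.2} {y3.3, y4.2} {y4.3}


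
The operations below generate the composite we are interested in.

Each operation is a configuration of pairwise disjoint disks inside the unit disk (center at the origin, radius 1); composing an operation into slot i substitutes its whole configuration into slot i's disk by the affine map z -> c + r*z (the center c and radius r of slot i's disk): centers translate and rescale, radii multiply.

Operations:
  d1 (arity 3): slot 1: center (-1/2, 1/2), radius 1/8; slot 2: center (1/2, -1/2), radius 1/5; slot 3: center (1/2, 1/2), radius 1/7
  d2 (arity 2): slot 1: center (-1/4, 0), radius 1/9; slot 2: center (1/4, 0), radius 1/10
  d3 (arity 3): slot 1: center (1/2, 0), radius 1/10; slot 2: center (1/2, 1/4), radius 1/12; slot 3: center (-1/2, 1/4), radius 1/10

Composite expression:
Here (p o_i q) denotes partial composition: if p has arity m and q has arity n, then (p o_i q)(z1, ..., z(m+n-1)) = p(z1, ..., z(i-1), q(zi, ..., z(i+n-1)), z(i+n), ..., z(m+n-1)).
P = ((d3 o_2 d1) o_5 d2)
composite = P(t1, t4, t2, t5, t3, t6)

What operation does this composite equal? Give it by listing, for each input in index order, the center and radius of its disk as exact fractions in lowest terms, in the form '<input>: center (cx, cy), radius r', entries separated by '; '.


t1: center (1/2, 0), radius 1/10; t2: center (13/24, 5/24), radius 1/60; t3: center (-21/40, 1/4), radius 1/90; t4: center (11/24, 7/24), radius 1/96; t5: center (13/24, 7/24), radius 1/84; t6: center (-19/40, 1/4), radius 1/100

Nesting under d3 composes maps z -> c + r*z down each t-path.
tracing t1 down its 1-map path: center (1/2, 0), radius 1/10
tracing t4 down its 2-map path: center (11/24, 7/24), radius 1/96
tracing t2 down its 2-map path: center (13/24, 5/24), radius 1/60
tracing t5 down its 2-map path: center (13/24, 7/24), radius 1/84
tracing t3 down its 2-map path: center (-21/40, 1/4), radius 1/90
tracing t6 down its 2-map path: center (-19/40, 1/4), radius 1/100


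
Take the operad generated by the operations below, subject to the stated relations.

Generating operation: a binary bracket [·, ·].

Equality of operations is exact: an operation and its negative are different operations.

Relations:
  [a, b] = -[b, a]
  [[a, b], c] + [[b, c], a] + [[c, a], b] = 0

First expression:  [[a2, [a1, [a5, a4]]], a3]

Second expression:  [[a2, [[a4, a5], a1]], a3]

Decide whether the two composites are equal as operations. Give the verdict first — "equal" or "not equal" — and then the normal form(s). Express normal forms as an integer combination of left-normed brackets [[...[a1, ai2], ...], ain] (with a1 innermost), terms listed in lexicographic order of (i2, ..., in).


equal: each reduces to [[[[a1, a4], a5], a2], a3] - [[[[a1, a5], a4], a2], a3]


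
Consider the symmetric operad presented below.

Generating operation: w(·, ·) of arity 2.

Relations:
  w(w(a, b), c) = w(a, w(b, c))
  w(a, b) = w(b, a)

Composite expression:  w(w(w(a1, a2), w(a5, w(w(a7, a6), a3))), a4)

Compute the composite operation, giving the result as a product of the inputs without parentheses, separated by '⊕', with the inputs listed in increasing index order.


a1 ⊕ a2 ⊕ a3 ⊕ a4 ⊕ a5 ⊕ a6 ⊕ a7

Shape and order are irrelevant to w; the a-input set decides.
w(a1, a2) unparenthesizes to a1 ⊕ a2
w(a7, a6) unparenthesizes to a7 ⊕ a6
w(w(a7, a6), a3) unparenthesizes to a7 ⊕ a6 ⊕ a3
w(a5, w(w(a7, a6), a3)) unparenthesizes to a5 ⊕ a7 ⊕ a6 ⊕ a3
w(w(a1, a2), w(a5, w(w(a7, a6), a3))) unparenthesizes to a1 ⊕ a2 ⊕ a5 ⊕ a7 ⊕ a6 ⊕ a3
w(w(w(a1, a2), w(a5, w(w(a7, a6), a3))), a4) unparenthesizes to a1 ⊕ a2 ⊕ a5 ⊕ a7 ⊕ a6 ⊕ a3 ⊕ a4
reordering the factors by index: a1 ⊕ a2 ⊕ a3 ⊕ a4 ⊕ a5 ⊕ a6 ⊕ a7


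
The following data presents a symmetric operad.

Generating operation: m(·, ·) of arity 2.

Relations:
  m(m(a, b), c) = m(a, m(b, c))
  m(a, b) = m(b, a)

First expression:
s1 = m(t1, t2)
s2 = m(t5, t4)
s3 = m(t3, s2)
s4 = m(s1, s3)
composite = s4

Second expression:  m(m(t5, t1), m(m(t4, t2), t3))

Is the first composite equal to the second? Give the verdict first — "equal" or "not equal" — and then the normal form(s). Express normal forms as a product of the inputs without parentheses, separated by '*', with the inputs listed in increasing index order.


equal — both sides give t1 * t2 * t3 * t4 * t5

Normal form of the first expression: t1 * t2 * t3 * t4 * t5
Normal form of the second expression: t1 * t2 * t3 * t4 * t5
Same normal form: equal.


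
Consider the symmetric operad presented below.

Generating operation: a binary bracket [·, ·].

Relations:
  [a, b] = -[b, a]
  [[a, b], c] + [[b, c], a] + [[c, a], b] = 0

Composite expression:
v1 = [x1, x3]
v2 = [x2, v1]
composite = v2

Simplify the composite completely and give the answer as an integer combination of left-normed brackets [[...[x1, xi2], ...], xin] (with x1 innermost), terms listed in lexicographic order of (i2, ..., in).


Antisymmetry and Jacobi reduce to x1-anchored left-normed brackets.
Composite bracket: [x2, [x1, x3]]
Applying ab - ba throughout gives 4 signed words (2^2 = 4).
The x1-initial words carry the normal form:
  x1x3x2 (sign -1) contributes -[[x1, x3], x2]

-[[x1, x3], x2]


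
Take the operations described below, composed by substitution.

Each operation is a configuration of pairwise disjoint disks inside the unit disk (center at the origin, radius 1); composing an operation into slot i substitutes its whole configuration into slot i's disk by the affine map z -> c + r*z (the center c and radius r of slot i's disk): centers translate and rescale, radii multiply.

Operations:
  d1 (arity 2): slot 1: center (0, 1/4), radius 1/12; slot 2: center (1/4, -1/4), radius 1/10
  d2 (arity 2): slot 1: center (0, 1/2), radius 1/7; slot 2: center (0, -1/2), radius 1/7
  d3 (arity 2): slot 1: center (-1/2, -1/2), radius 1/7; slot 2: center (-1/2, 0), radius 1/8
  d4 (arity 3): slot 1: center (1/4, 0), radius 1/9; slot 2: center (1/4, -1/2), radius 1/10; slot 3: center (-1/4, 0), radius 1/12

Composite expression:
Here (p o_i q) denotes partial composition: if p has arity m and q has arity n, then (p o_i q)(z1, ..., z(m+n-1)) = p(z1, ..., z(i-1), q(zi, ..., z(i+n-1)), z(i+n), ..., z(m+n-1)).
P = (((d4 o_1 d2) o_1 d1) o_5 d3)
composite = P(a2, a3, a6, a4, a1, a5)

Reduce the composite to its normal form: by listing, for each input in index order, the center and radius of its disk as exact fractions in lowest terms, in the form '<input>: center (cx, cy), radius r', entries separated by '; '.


a1: center (-7/24, -1/24), radius 1/84; a2: center (1/4, 5/84), radius 1/756; a3: center (16/63, 13/252), radius 1/630; a4: center (1/4, -1/2), radius 1/10; a5: center (-7/24, 0), radius 1/96; a6: center (1/4, -1/18), radius 1/63


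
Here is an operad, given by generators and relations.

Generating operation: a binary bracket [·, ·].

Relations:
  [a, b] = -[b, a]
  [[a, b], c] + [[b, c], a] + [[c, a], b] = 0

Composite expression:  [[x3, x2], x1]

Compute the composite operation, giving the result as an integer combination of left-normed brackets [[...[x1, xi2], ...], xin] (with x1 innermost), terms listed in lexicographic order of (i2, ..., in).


[[x1, x2], x3] - [[x1, x3], x2]

Skip Jacobi rewriting: expand, keep x1-initial words, read off terms.
Composite bracket: [[x3, x2], x1]
Expanding via [a, b] = ab - ba: 4 signed words (2^2 = 4).
Words beginning with x1 determine it all:
  x1x2x3 appears with sign +1, giving the term +[[x1, x2], x3]
  x1x3x2 appears with sign -1, giving the term -[[x1, x3], x2]


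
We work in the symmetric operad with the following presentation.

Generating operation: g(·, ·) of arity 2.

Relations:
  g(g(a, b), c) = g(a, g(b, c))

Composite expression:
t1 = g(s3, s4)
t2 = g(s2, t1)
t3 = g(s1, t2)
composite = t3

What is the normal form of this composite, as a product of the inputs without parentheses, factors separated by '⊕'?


Under associativity of g, the answer is the s's in reading order.
g(s3, s4) collapses to s3 ⊕ s4
g(s2, g(s3, s4)) collapses to s2 ⊕ s3 ⊕ s4
g(s1, g(s2, g(s3, s4))) collapses to s1 ⊕ s2 ⊕ s3 ⊕ s4

s1 ⊕ s2 ⊕ s3 ⊕ s4


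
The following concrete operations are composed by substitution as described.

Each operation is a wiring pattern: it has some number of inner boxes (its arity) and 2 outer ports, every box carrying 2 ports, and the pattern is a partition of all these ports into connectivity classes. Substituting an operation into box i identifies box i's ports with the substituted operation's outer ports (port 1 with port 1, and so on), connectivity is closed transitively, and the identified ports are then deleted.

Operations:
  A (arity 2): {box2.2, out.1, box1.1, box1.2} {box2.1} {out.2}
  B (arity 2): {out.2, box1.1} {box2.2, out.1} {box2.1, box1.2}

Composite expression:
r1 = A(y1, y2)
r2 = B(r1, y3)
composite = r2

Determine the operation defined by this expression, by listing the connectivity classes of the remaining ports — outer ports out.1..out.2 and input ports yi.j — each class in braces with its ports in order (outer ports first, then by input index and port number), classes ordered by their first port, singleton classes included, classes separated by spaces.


Reachability decides: close wires over B-identified ports.
the subtree at A composes to {out.1, y1.1, y1.2, y2.2} {out.2} {y2.1} on (y1, y2); out.j = own outer ports
the subtree at B composes to {out.1, y3.2} {out.2, y1.1, y1.2, y2.2} {y2.1} {y3.1} on (y1, y2, y3); out.j = own outer ports

{out.1, y3.2} {out.2, y1.1, y1.2, y2.2} {y2.1} {y3.1}


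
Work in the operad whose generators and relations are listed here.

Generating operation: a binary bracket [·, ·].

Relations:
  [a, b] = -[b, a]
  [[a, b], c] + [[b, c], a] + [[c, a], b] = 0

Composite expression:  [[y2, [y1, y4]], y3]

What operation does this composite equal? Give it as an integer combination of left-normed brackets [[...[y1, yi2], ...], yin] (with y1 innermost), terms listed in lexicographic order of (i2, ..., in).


-[[[y1, y4], y2], y3]

Left-normed coefficients sit on the y1-initial expansion words.
Composite bracket: [[y2, [y1, y4]], y3]
Under [a, b] = ab - ba we get 8 signed associative words (2^3 = 8).
Keep just the words that open with y1:
  y1y4y2y3 appears with sign -1, giving the term -[[[y1, y4], y2], y3]


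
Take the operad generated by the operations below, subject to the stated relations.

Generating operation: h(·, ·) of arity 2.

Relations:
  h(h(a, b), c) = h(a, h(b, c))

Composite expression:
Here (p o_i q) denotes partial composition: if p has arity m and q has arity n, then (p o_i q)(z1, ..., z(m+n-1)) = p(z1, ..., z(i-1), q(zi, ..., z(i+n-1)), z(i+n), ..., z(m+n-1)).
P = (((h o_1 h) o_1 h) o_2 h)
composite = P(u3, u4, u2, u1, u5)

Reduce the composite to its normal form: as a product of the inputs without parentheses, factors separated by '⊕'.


Every regrouping of h is equal, so read the u-inputs in written order.
h(u4, u2) reduces to u4 ⊕ u2
h(u3, h(u4, u2)) reduces to u3 ⊕ u4 ⊕ u2
h(h(u3, h(u4, u2)), u1) reduces to u3 ⊕ u4 ⊕ u2 ⊕ u1
h(h(h(u3, h(u4, u2)), u1), u5) reduces to u3 ⊕ u4 ⊕ u2 ⊕ u1 ⊕ u5

u3 ⊕ u4 ⊕ u2 ⊕ u1 ⊕ u5


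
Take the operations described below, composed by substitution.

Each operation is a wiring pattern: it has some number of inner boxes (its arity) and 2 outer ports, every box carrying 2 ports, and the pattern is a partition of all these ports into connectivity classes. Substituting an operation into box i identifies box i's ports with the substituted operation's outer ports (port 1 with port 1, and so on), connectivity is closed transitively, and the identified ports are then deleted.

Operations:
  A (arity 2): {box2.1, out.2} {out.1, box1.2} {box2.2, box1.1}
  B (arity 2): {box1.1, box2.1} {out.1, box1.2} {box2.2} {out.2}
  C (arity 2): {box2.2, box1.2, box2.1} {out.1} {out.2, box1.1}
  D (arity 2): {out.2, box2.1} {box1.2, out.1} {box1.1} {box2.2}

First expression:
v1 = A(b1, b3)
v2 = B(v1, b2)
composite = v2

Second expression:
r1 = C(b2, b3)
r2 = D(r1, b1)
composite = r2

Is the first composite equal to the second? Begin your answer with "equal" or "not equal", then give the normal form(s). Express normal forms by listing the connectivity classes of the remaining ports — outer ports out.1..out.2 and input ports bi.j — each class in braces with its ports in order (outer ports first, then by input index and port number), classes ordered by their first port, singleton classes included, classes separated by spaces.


not equal — first {out.1, b3.1} {out.2} {b1.1, b3.2} {b1.2, b2.1} {b2.2}, second {out.1, b2.1} {out.2, b1.1} {b1.2} {b2.2, b3.1, b3.2}


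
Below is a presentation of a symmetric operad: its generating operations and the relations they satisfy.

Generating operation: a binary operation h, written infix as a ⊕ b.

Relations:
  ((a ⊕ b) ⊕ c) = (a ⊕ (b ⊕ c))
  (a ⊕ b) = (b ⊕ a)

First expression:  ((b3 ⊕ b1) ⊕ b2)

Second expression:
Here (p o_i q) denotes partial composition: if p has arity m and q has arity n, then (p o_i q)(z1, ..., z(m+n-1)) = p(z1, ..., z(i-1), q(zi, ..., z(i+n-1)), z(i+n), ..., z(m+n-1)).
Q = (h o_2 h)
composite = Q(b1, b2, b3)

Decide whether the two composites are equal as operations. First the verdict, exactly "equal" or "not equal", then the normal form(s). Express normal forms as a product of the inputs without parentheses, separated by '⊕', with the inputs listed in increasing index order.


The first expression, normalized: b1 ⊕ b2 ⊕ b3
The second expression, normalized: b1 ⊕ b2 ⊕ b3
Same normal form: equal.

equal; both compose to b1 ⊕ b2 ⊕ b3
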